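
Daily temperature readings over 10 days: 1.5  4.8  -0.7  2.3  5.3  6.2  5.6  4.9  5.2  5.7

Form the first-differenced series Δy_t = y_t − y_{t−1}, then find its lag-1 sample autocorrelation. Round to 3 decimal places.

-0.398

First differences Δy: 3.3, -5.5, 3.0, 3.0, 0.9, -0.6, -0.7, 0.3, 0.5
Mean of differences = 0.4667
Numerator Σ(Δy_t−Δȳ)(Δy_{t+1}−Δȳ) = -23.5344
Denominator Σ(Δy_t−Δȳ)² = 59.1800
r_1(Δy) = -23.5344 / 59.1800 = -0.398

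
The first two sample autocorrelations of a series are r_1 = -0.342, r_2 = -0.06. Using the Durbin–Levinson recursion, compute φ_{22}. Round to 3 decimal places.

φ_{22} = (r_2 − r_1²) / (1 − r_1²)
r_1² = (-0.342)² = 0.116964
Numerator = -0.06 − 0.1170 = -0.1770; denominator = 1 − 0.1170 = 0.8830
φ_{22} = -0.1770 / 0.8830 = -0.200

-0.200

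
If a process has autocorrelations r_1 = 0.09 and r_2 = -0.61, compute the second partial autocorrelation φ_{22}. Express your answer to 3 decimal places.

φ_{22} = (r_2 − r_1²) / (1 − r_1²)
r_1² = (0.09)² = 0.0081
Numerator = -0.61 − 0.0081 = -0.6181; denominator = 1 − 0.0081 = 0.9919
φ_{22} = -0.6181 / 0.9919 = -0.623

-0.623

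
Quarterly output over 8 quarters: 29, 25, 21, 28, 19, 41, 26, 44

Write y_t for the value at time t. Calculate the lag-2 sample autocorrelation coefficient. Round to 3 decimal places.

0.506

Mean ȳ = (29 + 25 + 21 + 28 + 19 + 41 + 26 + 44)/8 = 29.1250
Deviations from mean: -0.1250, -4.1250, -8.1250, -1.1250, -10.1250, 11.8750, -3.1250, 14.8750
Numerator Σ_{t=1}^{6}(y_t−ȳ)(y_{t+2}−ȳ) = 282.8438
Denominator Σ(y_t−ȳ)² = 558.8750
r_2 = 282.8438 / 558.8750 = 0.506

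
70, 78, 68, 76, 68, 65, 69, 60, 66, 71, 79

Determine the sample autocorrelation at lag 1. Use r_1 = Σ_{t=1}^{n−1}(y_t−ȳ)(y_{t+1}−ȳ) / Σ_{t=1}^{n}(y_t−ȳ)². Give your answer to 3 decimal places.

0.090

Mean ȳ = (70 + 78 + 68 + 76 + 68 + 65 + 69 + 60 + 66 + 71 + 79)/11 = 70.0000
Numerator Σ_{t=1}^{10}(y_t−ȳ)(y_{t+1}−ȳ) = 30.0000
Denominator Σ(y_t−ȳ)² = 332.0000
r_1 = 30.0000 / 332.0000 = 0.090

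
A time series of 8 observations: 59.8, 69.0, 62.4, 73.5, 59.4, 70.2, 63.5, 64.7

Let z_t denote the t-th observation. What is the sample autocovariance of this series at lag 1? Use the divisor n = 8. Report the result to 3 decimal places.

Mean z̄ = (59.8 + 69.0 + 62.4 + 73.5 + 59.4 + 70.2 + 63.5 + 64.7)/8 = 65.3125
Σ_{t=1}^{7}(z_t−z̄)(z_{t+1}−z̄) = -139.9677
γ_1 = -139.9677 / 8 = -17.496

-17.496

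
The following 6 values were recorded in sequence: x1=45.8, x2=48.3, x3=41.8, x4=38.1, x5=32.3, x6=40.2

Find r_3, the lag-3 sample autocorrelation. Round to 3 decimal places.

-0.483

Mean x̄ = (45.8 + 48.3 + 41.8 + 38.1 + 32.3 + 40.2)/6 = 41.0833
Deviations from mean: 4.7167, 7.2167, 0.7167, -2.9833, -8.7833, -0.8833
Σ(x_t−x̄)(x_{t+3}−x̄) = (-14.0714) + (-63.3864) + (-0.6331) = -78.0908
Denominator Σ(x_t−x̄)² = 161.6683
r_3 = -78.0908 / 161.6683 = -0.483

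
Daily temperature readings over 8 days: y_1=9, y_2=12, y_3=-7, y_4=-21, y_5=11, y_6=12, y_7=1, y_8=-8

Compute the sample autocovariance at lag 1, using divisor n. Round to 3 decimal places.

Mean ȳ = (9 + 12 − 7 − 21 + 11 + 12 + 1 − 8)/8 = 1.1250
Deviations: 7.8750, 10.8750, -8.1250, -22.1250, 9.8750, 10.8750, -0.1250, -9.1250
Σ_{t=1}^{7}(y_t−ȳ)(y_{t+1}−ȳ) = 65.7344
γ_1 = 65.7344 / 8 = 8.217

8.217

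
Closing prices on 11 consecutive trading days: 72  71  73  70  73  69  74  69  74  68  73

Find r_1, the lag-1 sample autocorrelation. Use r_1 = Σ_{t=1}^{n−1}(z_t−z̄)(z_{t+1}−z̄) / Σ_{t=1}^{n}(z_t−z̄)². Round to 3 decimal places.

-0.901

Mean z̄ = (72 + 71 + 73 + 70 + 73 + 69 + 74 + 69 + 74 + 68 + 73)/11 = 71.4545
Numerator Σ_{t=1}^{10}(z_t−z̄)(z_{t+1}−z̄) = -42.1157
Denominator Σ(z_t−z̄)² = 46.7273
r_1 = -42.1157 / 46.7273 = -0.901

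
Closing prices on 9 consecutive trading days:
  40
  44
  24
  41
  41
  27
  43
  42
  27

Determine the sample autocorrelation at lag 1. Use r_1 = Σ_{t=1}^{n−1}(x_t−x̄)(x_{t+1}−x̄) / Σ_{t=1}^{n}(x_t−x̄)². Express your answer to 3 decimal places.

-0.434

Mean x̄ = (40 + 44 + 24 + 41 + 41 + 27 + 43 + 42 + 27)/9 = 36.5556
Numerator Σ_{t=1}^{8}(x_t−x̄)(x_{t+1}−x̄) = -224.8642
Denominator Σ(x_t−x̄)² = 518.2222
r_1 = -224.8642 / 518.2222 = -0.434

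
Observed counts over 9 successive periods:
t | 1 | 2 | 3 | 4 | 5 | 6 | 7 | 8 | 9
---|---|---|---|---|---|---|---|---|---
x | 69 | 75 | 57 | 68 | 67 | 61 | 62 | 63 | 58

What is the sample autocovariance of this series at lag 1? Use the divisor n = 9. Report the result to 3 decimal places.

Mean x̄ = (69 + 75 + 57 + 68 + 67 + 61 + 62 + 63 + 58)/9 = 64.4444
Σ_{t=1}^{8}(x_t−x̄)(x_{t+1}−x̄) = -35.4198
γ_1 = -35.4198 / 9 = -3.936

-3.936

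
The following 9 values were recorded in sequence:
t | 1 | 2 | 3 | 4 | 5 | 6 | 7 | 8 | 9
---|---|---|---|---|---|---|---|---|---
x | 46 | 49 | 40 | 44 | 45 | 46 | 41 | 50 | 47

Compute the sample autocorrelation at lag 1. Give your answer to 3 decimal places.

Mean x̄ = (46 + 49 + 40 + 44 + 45 + 46 + 41 + 50 + 47)/9 = 45.3333
Numerator Σ_{t=1}^{8}(x_t−x̄)(x_{t+1}−x̄) = -25.1111
Denominator Σ(x_t−x̄)² = 88.0000
r_1 = -25.1111 / 88.0000 = -0.285

-0.285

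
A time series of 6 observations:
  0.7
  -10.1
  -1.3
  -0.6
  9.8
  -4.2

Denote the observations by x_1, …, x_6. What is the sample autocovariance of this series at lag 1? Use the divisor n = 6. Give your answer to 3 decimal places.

-7.199

Mean x̄ = (0.7 − 10.1 − 1.3 − 0.6 + 9.8 − 4.2)/6 = -0.9500
Deviations: 1.6500, -9.1500, -0.3500, 0.3500, 10.7500, -3.2500
Σ_{t=1}^{5}(x_t−x̄)(x_{t+1}−x̄) = -43.1925
γ_1 = -43.1925 / 6 = -7.199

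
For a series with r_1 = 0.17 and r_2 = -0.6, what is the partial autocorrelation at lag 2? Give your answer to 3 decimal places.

φ_{22} = (r_2 − r_1²) / (1 − r_1²)
r_1² = (0.17)² = 0.0289
Numerator = -0.6 − 0.0289 = -0.6289; denominator = 1 − 0.0289 = 0.9711
φ_{22} = -0.6289 / 0.9711 = -0.648

-0.648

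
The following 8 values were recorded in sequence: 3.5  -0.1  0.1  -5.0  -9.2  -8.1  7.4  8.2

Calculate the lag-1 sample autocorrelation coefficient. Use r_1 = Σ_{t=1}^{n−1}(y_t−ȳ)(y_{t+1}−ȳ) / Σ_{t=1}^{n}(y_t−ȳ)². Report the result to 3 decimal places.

0.371

Mean ȳ = (3.5 − 0.1 + 0.1 − 5.0 − 9.2 − 8.1 + 7.4 + 8.2)/8 = -0.4000
Σ(y_t−ȳ)(y_{t+1}−ȳ) = (1.1700) + (0.1500) + (-2.3000) + (40.4800) + (67.7600) + (-60.0600) + (67.0800) = 114.2800
Denominator Σ(y_t−ȳ)² = 308.2400
r_1 = 114.2800 / 308.2400 = 0.371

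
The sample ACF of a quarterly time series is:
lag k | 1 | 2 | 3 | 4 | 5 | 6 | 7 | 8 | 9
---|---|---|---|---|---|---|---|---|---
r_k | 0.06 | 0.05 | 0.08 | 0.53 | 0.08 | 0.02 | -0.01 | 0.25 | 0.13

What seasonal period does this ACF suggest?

4

The largest autocorrelation is r_4 = 0.53, with a weaker echo at lag 8 (0.25); the remaining lags stay at or below 0.13.
The dominant spike at lag 4 indicates a seasonal period of 4.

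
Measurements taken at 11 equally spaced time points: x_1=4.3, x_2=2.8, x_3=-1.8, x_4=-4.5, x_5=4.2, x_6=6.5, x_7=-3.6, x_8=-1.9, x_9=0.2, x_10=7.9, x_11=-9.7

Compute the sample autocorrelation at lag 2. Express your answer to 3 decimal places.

Mean x̄ = (4.3 + 2.8 − 1.8 − 4.5 + 4.2 + 6.5 − 3.6 − 1.9 + 0.2 + 7.9 − 9.7)/11 = 0.4000
Numerator Σ_{t=1}^{9}(x_t−x̄)(x_{t+2}−x̄) = -102.2500
Denominator Σ(x_t−x̄)² = 281.0600
r_2 = -102.2500 / 281.0600 = -0.364

-0.364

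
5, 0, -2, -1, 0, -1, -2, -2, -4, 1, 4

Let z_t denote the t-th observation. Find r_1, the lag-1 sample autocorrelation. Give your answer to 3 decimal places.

0.195

Mean z̄ = (5 + 0 − 2 − 1 + 0 − 1 − 2 − 2 − 4 + 1 + 4)/11 = -0.1818
Numerator Σ_{t=1}^{10}(z_t−z̄)(z_{t+1}−z̄) = 13.9669
Denominator Σ(z_t−z̄)² = 71.6364
r_1 = 13.9669 / 71.6364 = 0.195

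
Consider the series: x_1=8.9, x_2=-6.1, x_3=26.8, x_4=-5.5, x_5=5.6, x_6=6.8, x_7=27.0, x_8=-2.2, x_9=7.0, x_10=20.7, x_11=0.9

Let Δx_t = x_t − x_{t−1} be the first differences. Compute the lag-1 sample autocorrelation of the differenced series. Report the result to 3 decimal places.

-0.651

First differences Δx: -15.0, 32.9, -32.3, 11.1, 1.2, 20.2, -29.2, 9.2, 13.7, -19.8
Mean of differences = -0.8000
Numerator Σ(Δx_t−Δx̄)(Δx_{t+1}−Δx̄) = -2860.0400
Denominator Σ(Δx_t−Δx̄)² = 4394.0000
r_1(Δx) = -2860.0400 / 4394.0000 = -0.651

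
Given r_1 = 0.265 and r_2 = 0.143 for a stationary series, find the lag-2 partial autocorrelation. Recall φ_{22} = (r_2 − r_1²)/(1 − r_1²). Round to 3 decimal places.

0.078

φ_{22} = (r_2 − r_1²) / (1 − r_1²)
r_1² = (0.265)² = 0.070225
Numerator = 0.143 − 0.0702 = 0.0728; denominator = 1 − 0.0702 = 0.9298
φ_{22} = 0.0728 / 0.9298 = 0.078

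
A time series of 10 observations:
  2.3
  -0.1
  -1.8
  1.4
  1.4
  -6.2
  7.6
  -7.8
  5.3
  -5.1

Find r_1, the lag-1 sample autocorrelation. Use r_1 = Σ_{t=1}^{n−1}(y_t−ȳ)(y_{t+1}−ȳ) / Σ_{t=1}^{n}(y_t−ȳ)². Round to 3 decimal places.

Mean ȳ = (2.3 − 0.1 − 1.8 + 1.4 + 1.4 − 6.2 + 7.6 − 7.8 + 5.3 − 5.1)/10 = -0.3000
Numerator Σ_{t=1}^{9}(y_t−ȳ)(y_{t+1}−ȳ) = -184.2100
Denominator Σ(y_t−ȳ)² = 222.7000
r_1 = -184.2100 / 222.7000 = -0.827

-0.827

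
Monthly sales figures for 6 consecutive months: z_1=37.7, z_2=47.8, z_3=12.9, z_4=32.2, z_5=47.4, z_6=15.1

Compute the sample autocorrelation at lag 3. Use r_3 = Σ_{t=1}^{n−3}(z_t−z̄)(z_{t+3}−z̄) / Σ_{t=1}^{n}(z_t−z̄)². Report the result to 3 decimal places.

Mean z̄ = (37.7 + 47.8 + 12.9 + 32.2 + 47.4 + 15.1)/6 = 32.1833
Deviations from mean: 5.5167, 15.6167, -19.2833, 0.0167, 15.2167, -17.0833
Σ(z_t−z̄)(z_{t+3}−z̄) = (0.0919) + (237.6336) + (329.4236) = 567.1492
Denominator Σ(z_t−z̄)² = 1169.5483
r_3 = 567.1492 / 1169.5483 = 0.485

0.485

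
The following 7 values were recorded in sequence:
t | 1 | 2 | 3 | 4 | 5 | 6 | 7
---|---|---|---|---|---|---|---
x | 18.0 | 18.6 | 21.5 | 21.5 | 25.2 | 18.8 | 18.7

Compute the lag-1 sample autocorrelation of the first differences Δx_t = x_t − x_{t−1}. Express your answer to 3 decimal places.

First differences Δx: 0.6, 2.9, 0.0, 3.7, -6.4, -0.1
Mean of differences = 0.1167
Numerator Σ(Δx_t−Δx̄)(Δx_{t+1}−Δx̄) = -21.3369
Denominator Σ(Δx_t−Δx̄)² = 63.3483
r_1(Δx) = -21.3369 / 63.3483 = -0.337

-0.337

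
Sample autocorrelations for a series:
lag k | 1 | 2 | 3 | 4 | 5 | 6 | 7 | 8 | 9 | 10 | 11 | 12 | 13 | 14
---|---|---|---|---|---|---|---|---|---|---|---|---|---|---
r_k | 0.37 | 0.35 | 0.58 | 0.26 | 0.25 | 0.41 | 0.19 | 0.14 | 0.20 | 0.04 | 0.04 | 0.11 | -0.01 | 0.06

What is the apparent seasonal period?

3

The largest autocorrelation is r_3 = 0.58, with a weaker echo at lag 6 (0.41); the remaining lags stay at or below 0.37. The elevated value at lag 1 (0.37), dropping to 0.35 at lag 2, reflects decaying short-term dependence rather than seasonality.
The dominant spike at lag 3 indicates a seasonal period of 3.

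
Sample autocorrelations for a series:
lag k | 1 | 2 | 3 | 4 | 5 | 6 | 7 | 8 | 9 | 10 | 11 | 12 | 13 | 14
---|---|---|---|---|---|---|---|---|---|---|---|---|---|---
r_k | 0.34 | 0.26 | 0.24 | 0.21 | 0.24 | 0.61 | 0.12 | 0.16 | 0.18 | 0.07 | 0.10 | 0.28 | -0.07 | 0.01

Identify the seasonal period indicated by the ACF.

6

The largest autocorrelation is r_6 = 0.61; the remaining lags stay at or below 0.34. The elevated value at lag 1 (0.34), dropping to 0.26 at lag 2, reflects decaying short-term dependence rather than seasonality.
The dominant spike at lag 6 indicates a seasonal period of 6.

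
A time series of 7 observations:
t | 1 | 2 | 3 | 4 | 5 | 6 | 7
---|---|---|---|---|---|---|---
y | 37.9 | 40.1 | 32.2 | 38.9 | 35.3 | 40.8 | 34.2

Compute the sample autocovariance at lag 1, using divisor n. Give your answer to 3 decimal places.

Mean ȳ = (37.9 + 40.1 + 32.2 + 38.9 + 35.3 + 40.8 + 34.2)/7 = 37.0571
Σ_{t=1}^{6}(y_t−ȳ)(y_{t+1}−ȳ) = -41.6747
γ_1 = -41.6747 / 7 = -5.954

-5.954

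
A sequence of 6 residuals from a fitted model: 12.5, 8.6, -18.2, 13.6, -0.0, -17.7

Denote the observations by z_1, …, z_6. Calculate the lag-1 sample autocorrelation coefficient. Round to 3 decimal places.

-0.279

Mean z̄ = (12.5 + 8.6 − 18.2 + 13.6 − 0.0 − 17.7)/6 = -0.2000
Σ(z_t−z̄)(z_{t+1}−z̄) = (111.7600) + (-158.4000) + (-248.4000) + (2.7600) + (-3.5000) = -295.7800
Denominator Σ(z_t−z̄)² = 1059.4600
r_1 = -295.7800 / 1059.4600 = -0.279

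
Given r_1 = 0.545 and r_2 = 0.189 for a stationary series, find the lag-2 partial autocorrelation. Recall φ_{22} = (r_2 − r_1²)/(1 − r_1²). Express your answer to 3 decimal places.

φ_{22} = (r_2 − r_1²) / (1 − r_1²)
r_1² = (0.545)² = 0.297025
Numerator = 0.189 − 0.2970 = -0.1080; denominator = 1 − 0.2970 = 0.7030
φ_{22} = -0.1080 / 0.7030 = -0.154

-0.154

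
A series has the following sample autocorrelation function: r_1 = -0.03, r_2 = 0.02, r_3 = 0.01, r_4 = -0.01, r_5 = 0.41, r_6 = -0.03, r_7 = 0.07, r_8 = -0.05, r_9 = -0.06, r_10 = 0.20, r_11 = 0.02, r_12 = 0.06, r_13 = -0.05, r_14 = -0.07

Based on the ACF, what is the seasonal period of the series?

5

The largest autocorrelation is r_5 = 0.41, with a weaker echo at lag 10 (0.20); the remaining lags stay at or below 0.07.
The dominant spike at lag 5 indicates a seasonal period of 5.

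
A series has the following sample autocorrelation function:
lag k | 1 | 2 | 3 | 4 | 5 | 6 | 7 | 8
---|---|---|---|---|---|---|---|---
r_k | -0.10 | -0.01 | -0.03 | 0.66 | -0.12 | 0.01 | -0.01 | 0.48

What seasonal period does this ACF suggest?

The largest autocorrelation is r_4 = 0.66, with a weaker echo at lag 8 (0.48); the remaining lags stay at or below 0.01.
The dominant spike at lag 4 indicates a seasonal period of 4.

4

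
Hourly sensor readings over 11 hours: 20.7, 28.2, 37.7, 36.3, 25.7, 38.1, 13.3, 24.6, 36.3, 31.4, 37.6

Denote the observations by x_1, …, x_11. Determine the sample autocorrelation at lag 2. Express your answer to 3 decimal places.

-0.150

Mean x̄ = (20.7 + 28.2 + 37.7 + 36.3 + 25.7 + 38.1 + 13.3 + 24.6 + 36.3 + 31.4 + 37.6)/11 = 29.9909
Numerator Σ_{t=1}^{9}(x_t−x̄)(x_{t+2}−x̄) = -101.8320
Denominator Σ(x_t−x̄)² = 680.2691
r_2 = -101.8320 / 680.2691 = -0.150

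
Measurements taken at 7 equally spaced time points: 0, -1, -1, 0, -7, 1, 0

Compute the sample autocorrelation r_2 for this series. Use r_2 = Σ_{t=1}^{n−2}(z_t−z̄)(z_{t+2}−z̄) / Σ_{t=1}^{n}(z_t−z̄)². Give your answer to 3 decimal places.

Mean z̄ = (0 − 1 − 1 + 0 − 7 + 1 + 0)/7 = -1.1429
Deviations from mean: 1.1429, 0.1429, 0.1429, 1.1429, -5.8571, 2.1429, 1.1429
Σ(z_t−z̄)(z_{t+2}−z̄) = (0.1633) + (0.1633) + (-0.8367) + (2.4490) + (-6.6939) = -4.7551
Denominator Σ(z_t−z̄)² = 42.8571
r_2 = -4.7551 / 42.8571 = -0.111

-0.111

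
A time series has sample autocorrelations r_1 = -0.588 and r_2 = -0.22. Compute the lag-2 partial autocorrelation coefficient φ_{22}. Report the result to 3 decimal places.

φ_{22} = (r_2 − r_1²) / (1 − r_1²)
r_1² = (-0.588)² = 0.345744
Numerator = -0.22 − 0.3457 = -0.5657; denominator = 1 − 0.3457 = 0.6543
φ_{22} = -0.5657 / 0.6543 = -0.865

-0.865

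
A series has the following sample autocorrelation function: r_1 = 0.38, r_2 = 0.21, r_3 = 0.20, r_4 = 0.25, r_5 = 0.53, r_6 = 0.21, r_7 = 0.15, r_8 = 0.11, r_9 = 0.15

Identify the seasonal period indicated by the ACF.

5

The largest autocorrelation is r_5 = 0.53; the remaining lags stay at or below 0.38. The elevated value at lag 1 (0.38), dropping to 0.21 at lag 2, reflects decaying short-term dependence rather than seasonality.
The dominant spike at lag 5 indicates a seasonal period of 5.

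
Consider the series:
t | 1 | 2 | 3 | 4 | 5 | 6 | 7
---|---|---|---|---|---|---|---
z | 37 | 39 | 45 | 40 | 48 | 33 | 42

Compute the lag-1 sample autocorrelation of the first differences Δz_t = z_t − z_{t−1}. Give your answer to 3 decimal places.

-0.717

First differences Δz: 2, 6, -5, 8, -15, 9
Mean of differences = 0.8333
Numerator Σ(Δz_t−Δz̄)(Δz_{t+1}−Δz̄) = -308.6944
Denominator Σ(Δz_t−Δz̄)² = 430.8333
r_1(Δz) = -308.6944 / 430.8333 = -0.717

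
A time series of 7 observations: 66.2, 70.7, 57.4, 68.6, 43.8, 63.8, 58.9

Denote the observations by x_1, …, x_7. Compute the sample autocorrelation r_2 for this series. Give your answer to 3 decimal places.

0.358

Mean x̄ = (66.2 + 70.7 + 57.4 + 68.6 + 43.8 + 63.8 + 58.9)/7 = 61.3429
Deviations from mean: 4.8571, 9.3571, -3.9429, 7.2571, -17.5429, 2.4571, -2.4429
Numerator Σ_{t=1}^{5}(x_t−x̄)(x_{t+2}−x̄) = 178.6106
Denominator Σ(x_t−x̄)² = 499.1171
r_2 = 178.6106 / 499.1171 = 0.358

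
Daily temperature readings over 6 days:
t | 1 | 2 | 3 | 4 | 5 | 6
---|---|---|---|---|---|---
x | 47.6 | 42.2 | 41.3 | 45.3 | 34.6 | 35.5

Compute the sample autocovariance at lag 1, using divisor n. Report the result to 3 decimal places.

Mean x̄ = (47.6 + 42.2 + 41.3 + 45.3 + 34.6 + 35.5)/6 = 41.0833
Deviations: 6.5167, 1.1167, 0.2167, 4.2167, -6.4833, -5.5833
Σ_{t=1}^{5}(x_t−x̄)(x_{t+1}−x̄) = 17.2931
γ_1 = 17.2931 / 6 = 2.882

2.882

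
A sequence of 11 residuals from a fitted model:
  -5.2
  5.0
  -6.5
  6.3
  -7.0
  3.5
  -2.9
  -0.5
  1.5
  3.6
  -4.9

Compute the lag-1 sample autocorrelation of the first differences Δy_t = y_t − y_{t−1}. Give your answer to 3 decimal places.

First differences Δy: 10.2, -11.5, 12.8, -13.3, 10.5, -6.4, 2.4, 2.0, 2.1, -8.5
Mean of differences = 0.0300
Numerator Σ(Δy_t−Δȳ)(Δy_{t+1}−Δȳ) = -665.7589
Denominator Σ(Δy_t−Δȳ)² = 814.6410
r_1(Δy) = -665.7589 / 814.6410 = -0.817

-0.817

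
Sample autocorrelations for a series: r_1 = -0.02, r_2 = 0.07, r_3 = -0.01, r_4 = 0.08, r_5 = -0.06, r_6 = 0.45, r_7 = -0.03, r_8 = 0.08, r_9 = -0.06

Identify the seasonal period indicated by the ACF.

6

The largest autocorrelation is r_6 = 0.45; the remaining lags stay at or below 0.08.
The dominant spike at lag 6 indicates a seasonal period of 6.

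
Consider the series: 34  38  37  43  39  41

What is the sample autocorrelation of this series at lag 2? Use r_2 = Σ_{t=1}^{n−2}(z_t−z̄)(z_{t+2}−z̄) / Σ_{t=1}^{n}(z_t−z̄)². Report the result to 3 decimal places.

0.293

Mean z̄ = (34 + 38 + 37 + 43 + 39 + 41)/6 = 38.6667
Σ(z_t−z̄)(z_{t+2}−z̄) = (7.7778) + (-2.8889) + (-0.5556) + (10.1111) = 14.4444
Denominator Σ(z_t−z̄)² = 49.3333
r_2 = 14.4444 / 49.3333 = 0.293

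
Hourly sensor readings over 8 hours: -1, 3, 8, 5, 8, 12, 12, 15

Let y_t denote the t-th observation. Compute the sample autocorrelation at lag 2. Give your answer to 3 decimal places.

0.159

Mean ȳ = (-1 + 3 + 8 + 5 + 8 + 12 + 12 + 15)/8 = 7.7500
Deviations from mean: -8.7500, -4.7500, 0.2500, -2.7500, 0.2500, 4.2500, 4.2500, 7.2500
Σ(y_t−ȳ)(y_{t+2}−ȳ) = (-2.1875) + (13.0625) + (0.0625) + (-11.6875) + (1.0625) + (30.8125) = 31.1250
Denominator Σ(y_t−ȳ)² = 195.5000
r_2 = 31.1250 / 195.5000 = 0.159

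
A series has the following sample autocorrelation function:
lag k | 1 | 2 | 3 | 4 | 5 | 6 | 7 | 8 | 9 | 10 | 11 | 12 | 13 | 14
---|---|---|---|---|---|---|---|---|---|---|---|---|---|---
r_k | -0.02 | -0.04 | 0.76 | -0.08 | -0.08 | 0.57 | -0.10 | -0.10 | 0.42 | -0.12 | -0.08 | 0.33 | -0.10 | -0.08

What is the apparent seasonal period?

3

The largest autocorrelation is r_3 = 0.76, with weaker echoes at lags 6 (0.57), 9 (0.42) and 12 (0.33); the remaining lags stay at or below -0.02.
The dominant spike at lag 3 indicates a seasonal period of 3.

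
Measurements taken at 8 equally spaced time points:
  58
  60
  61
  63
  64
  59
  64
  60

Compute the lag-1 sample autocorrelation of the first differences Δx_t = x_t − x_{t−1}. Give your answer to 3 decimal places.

-0.600

First differences Δx: 2, 1, 2, 1, -5, 5, -4
Mean of differences = 0.2857
Numerator Σ(Δx_t−Δx̄)(Δx_{t+1}−Δx̄) = -45.2245
Denominator Σ(Δx_t−Δx̄)² = 75.4286
r_1(Δx) = -45.2245 / 75.4286 = -0.600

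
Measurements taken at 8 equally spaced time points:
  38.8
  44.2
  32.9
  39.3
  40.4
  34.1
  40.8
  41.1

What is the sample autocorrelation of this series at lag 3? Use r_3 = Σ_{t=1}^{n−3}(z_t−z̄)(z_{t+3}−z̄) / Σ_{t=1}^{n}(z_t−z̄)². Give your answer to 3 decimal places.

Mean z̄ = (38.8 + 44.2 + 32.9 + 39.3 + 40.4 + 34.1 + 40.8 + 41.1)/8 = 38.9500
Deviations from mean: -0.1500, 5.2500, -6.0500, 0.3500, 1.4500, -4.8500, 1.8500, 2.1500
Numerator Σ_{t=1}^{5}(z_t−z̄)(z_{t+3}−z̄) = 40.6675
Denominator Σ(z_t−z̄)² = 97.9800
r_3 = 40.6675 / 97.9800 = 0.415

0.415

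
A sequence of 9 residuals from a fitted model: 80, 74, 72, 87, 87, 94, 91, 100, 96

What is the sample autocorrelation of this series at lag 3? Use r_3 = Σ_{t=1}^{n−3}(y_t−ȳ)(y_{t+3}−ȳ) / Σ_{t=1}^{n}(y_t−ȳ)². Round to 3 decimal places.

-0.054

Mean ȳ = (80 + 74 + 72 + 87 + 87 + 94 + 91 + 100 + 96)/9 = 86.7778
Σ(y_t−ȳ)(y_{t+3}−ȳ) = (-1.5062) + (-2.8395) + (-106.7284) + (0.9383) + (2.9383) + (66.6049) = -40.5926
Denominator Σ(y_t−ȳ)² = 757.5556
r_3 = -40.5926 / 757.5556 = -0.054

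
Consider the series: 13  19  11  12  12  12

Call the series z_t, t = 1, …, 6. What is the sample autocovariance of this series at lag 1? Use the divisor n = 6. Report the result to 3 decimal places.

Mean z̄ = (13 + 19 + 11 + 12 + 12 + 12)/6 = 13.1667
Σ_{t=1}^{5}(z_t−z̄)(z_{t+1}−z̄) = -8.3611
γ_1 = -8.3611 / 6 = -1.394

-1.394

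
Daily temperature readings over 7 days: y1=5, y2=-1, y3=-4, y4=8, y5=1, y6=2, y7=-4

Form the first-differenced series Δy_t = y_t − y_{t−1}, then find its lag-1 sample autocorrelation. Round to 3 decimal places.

First differences Δy: -6, -3, 12, -7, 1, -6
Mean of differences = -1.5000
Numerator Σ(Δy_t−Δȳ)(Δy_{t+1}−Δȳ) = -112.7500
Denominator Σ(Δy_t−Δȳ)² = 261.5000
r_1(Δy) = -112.7500 / 261.5000 = -0.431

-0.431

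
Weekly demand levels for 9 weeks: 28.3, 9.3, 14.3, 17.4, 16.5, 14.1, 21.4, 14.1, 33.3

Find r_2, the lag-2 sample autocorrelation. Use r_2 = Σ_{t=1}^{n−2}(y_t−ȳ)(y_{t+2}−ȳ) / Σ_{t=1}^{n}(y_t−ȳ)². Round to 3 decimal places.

Mean ȳ = (28.3 + 9.3 + 14.3 + 17.4 + 16.5 + 14.1 + 21.4 + 14.1 + 33.3)/9 = 18.7444
Σ(y_t−ȳ)(y_{t+2}−ȳ) = (-42.4691) + (12.6975) + (9.9753) + (6.2442) + (-5.9602) + (21.5709) + (38.6531) = 40.7116
Denominator Σ(y_t−ȳ)² = 469.1622
r_2 = 40.7116 / 469.1622 = 0.087

0.087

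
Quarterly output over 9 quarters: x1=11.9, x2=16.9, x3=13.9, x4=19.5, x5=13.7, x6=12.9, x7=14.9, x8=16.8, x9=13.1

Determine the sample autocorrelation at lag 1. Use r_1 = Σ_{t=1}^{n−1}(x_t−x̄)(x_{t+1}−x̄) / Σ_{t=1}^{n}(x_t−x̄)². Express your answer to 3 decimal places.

Mean x̄ = (11.9 + 16.9 + 13.9 + 19.5 + 13.7 + 12.9 + 14.9 + 16.8 + 13.1)/9 = 14.8444
Numerator Σ_{t=1}^{8}(x_t−x̄)(x_{t+1}−x̄) = -18.9042
Denominator Σ(x_t−x̄)² = 47.4222
r_1 = -18.9042 / 47.4222 = -0.399

-0.399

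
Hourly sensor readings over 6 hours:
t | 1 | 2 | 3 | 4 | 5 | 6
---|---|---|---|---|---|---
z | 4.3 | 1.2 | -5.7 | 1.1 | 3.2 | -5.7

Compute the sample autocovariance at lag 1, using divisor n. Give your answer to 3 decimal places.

-3.799

Mean z̄ = (4.3 + 1.2 − 5.7 + 1.1 + 3.2 − 5.7)/6 = -0.2667
Σ_{t=1}^{5}(z_t−z̄)(z_{t+1}−z̄) = -22.7944
γ_1 = -22.7944 / 6 = -3.799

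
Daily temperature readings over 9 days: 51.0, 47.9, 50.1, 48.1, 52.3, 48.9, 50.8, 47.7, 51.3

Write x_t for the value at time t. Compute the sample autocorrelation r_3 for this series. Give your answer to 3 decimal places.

Mean x̄ = (51.0 + 47.9 + 50.1 + 48.1 + 52.3 + 48.9 + 50.8 + 47.7 + 51.3)/9 = 49.7889
Σ(x_t−x̄)(x_{t+3}−x̄) = (-2.0454) + (-4.7432) + (-0.2765) + (-1.7077) + (-5.2454) + (-1.3432) = -15.3615
Denominator Σ(x_t−x̄)² = 22.7489
r_3 = -15.3615 / 22.7489 = -0.675

-0.675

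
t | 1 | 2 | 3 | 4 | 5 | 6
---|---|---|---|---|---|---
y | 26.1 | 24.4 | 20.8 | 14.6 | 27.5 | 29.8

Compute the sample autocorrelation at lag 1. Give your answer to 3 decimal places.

0.106

Mean ȳ = (26.1 + 24.4 + 20.8 + 14.6 + 27.5 + 29.8)/6 = 23.8667
Deviations from mean: 2.2333, 0.5333, -3.0667, -9.2667, 3.6333, 5.9333
Σ(y_t−ȳ)(y_{t+1}−ȳ) = (1.1911) + (-1.6356) + (28.4178) + (-33.6689) + (21.5578) = 15.8622
Denominator Σ(y_t−ȳ)² = 148.9533
r_1 = 15.8622 / 148.9533 = 0.106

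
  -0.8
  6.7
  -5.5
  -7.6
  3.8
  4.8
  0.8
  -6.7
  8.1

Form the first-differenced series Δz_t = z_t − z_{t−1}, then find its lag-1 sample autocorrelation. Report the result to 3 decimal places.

-0.241

First differences Δz: 7.5, -12.2, -2.1, 11.4, 1.0, -4.0, -7.5, 14.8
Mean of differences = 1.1125
Numerator Σ(Δz_t−Δz̄)(Δz_{t+1}−Δz̄) = -149.7502
Denominator Σ(Δz_t−Δz̄)² = 621.8488
r_1(Δz) = -149.7502 / 621.8488 = -0.241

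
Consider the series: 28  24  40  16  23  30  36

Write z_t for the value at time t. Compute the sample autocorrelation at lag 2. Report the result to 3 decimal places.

Mean z̄ = (28 + 24 + 40 + 16 + 23 + 30 + 36)/7 = 28.1429
Σ(z_t−z̄)(z_{t+2}−z̄) = (-1.6939) + (50.3061) + (-60.9796) + (-22.5510) + (-40.4082) = -75.3265
Denominator Σ(z_t−z̄)² = 396.8571
r_2 = -75.3265 / 396.8571 = -0.190

-0.190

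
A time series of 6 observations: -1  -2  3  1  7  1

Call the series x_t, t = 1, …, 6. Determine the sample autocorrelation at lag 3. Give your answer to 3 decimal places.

Mean x̄ = (-1 − 2 + 3 + 1 + 7 + 1)/6 = 1.5000
Deviations from mean: -2.5000, -3.5000, 1.5000, -0.5000, 5.5000, -0.5000
Numerator Σ_{t=1}^{3}(x_t−x̄)(x_{t+3}−x̄) = -18.7500
Denominator Σ(x_t−x̄)² = 51.5000
r_3 = -18.7500 / 51.5000 = -0.364

-0.364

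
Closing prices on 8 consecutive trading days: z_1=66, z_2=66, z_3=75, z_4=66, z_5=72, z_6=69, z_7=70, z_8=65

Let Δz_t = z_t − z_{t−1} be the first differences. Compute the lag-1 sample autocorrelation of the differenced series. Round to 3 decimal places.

First differences Δz: 0, 9, -9, 6, -3, 1, -5
Mean of differences = -0.1429
Numerator Σ(Δz_t−Δz̄)(Δz_{t+1}−Δz̄) = -160.4490
Denominator Σ(Δz_t−Δz̄)² = 232.8571
r_1(Δz) = -160.4490 / 232.8571 = -0.689

-0.689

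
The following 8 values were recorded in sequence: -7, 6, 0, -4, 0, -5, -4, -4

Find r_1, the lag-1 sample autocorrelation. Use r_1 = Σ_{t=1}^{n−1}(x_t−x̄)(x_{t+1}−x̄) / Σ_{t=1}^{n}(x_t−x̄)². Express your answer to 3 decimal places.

Mean x̄ = (-7 + 6 + 0 − 4 + 0 − 5 − 4 − 4)/8 = -2.2500
Deviations from mean: -4.7500, 8.2500, 2.2500, -1.7500, 2.2500, -2.7500, -1.7500, -1.7500
Σ(x_t−x̄)(x_{t+1}−x̄) = (-39.1875) + (18.5625) + (-3.9375) + (-3.9375) + (-6.1875) + (4.8125) + (3.0625) = -26.8125
Denominator Σ(x_t−x̄)² = 117.5000
r_1 = -26.8125 / 117.5000 = -0.228

-0.228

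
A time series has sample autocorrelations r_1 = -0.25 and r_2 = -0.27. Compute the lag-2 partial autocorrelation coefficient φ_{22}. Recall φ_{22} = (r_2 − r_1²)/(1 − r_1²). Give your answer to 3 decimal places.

-0.355

φ_{22} = (r_2 − r_1²) / (1 − r_1²)
r_1² = (-0.25)² = 0.0625
Numerator = -0.27 − 0.0625 = -0.3325; denominator = 1 − 0.0625 = 0.9375
φ_{22} = -0.3325 / 0.9375 = -0.355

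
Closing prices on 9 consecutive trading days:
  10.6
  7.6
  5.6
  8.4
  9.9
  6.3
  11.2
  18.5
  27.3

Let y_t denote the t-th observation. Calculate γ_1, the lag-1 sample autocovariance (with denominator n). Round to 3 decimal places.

18.983

Mean ȳ = (10.6 + 7.6 + 5.6 + 8.4 + 9.9 + 6.3 + 11.2 + 18.5 + 27.3)/9 = 11.7111
Σ_{t=1}^{8}(y_t−ȳ)(y_{t+1}−ȳ) = 170.8499
γ_1 = 170.8499 / 9 = 18.983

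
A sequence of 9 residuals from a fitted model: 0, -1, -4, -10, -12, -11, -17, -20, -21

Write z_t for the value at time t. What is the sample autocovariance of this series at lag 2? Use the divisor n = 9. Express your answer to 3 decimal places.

16.160

Mean z̄ = (0 − 1 − 4 − 10 − 12 − 11 − 17 − 20 − 21)/9 = -10.6667
Σ_{t=1}^{7}(z_t−z̄)(z_{t+2}−z̄) = 145.4444
γ_2 = 145.4444 / 9 = 16.160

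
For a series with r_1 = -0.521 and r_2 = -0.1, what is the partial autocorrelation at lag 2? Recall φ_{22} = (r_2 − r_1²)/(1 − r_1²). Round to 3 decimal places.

φ_{22} = (r_2 − r_1²) / (1 − r_1²)
r_1² = (-0.521)² = 0.271441
Numerator = -0.1 − 0.2714 = -0.3714; denominator = 1 − 0.2714 = 0.7286
φ_{22} = -0.3714 / 0.7286 = -0.510

-0.510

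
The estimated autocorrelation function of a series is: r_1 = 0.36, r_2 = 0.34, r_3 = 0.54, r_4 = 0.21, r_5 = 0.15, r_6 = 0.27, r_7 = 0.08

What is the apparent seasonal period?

3

The largest autocorrelation is r_3 = 0.54; the remaining lags stay at or below 0.36. The elevated value at lag 1 (0.36), dropping to 0.34 at lag 2, reflects decaying short-term dependence rather than seasonality.
The dominant spike at lag 3 indicates a seasonal period of 3.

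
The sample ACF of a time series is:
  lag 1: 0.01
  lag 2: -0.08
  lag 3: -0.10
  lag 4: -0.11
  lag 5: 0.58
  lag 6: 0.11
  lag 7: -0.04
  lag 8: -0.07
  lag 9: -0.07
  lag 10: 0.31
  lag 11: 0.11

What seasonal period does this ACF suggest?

5

The largest autocorrelation is r_5 = 0.58, with a weaker echo at lag 10 (0.31); the remaining lags stay at or below 0.11.
The dominant spike at lag 5 indicates a seasonal period of 5.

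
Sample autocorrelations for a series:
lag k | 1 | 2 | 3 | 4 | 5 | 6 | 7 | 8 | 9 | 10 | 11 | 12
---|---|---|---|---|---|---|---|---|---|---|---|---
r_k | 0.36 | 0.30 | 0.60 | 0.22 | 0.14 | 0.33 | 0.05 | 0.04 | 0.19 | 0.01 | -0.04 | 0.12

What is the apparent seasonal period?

3

The largest autocorrelation is r_3 = 0.60; the remaining lags stay at or below 0.36. The elevated value at lag 1 (0.36), dropping to 0.30 at lag 2, reflects decaying short-term dependence rather than seasonality.
The dominant spike at lag 3 indicates a seasonal period of 3.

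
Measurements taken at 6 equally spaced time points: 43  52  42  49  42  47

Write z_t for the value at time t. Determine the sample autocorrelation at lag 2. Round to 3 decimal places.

Mean z̄ = (43 + 52 + 42 + 49 + 42 + 47)/6 = 45.8333
Numerator Σ_{t=1}^{4}(z_t−z̄)(z_{t+2}−z̄) = 48.7778
Denominator Σ(z_t−z̄)² = 86.8333
r_2 = 48.7778 / 86.8333 = 0.562

0.562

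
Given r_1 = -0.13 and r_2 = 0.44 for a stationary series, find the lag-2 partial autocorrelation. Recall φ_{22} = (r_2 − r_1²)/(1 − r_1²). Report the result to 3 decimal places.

0.430

φ_{22} = (r_2 − r_1²) / (1 − r_1²)
r_1² = (-0.13)² = 0.0169
Numerator = 0.44 − 0.0169 = 0.4231; denominator = 1 − 0.0169 = 0.9831
φ_{22} = 0.4231 / 0.9831 = 0.430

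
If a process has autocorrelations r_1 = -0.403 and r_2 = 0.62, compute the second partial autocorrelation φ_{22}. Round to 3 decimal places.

0.546

φ_{22} = (r_2 − r_1²) / (1 − r_1²)
r_1² = (-0.403)² = 0.162409
Numerator = 0.62 − 0.1624 = 0.4576; denominator = 1 − 0.1624 = 0.8376
φ_{22} = 0.4576 / 0.8376 = 0.546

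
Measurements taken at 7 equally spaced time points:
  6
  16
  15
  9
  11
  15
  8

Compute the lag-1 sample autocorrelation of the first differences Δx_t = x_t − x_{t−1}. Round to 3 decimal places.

-0.174

First differences Δx: 10, -1, -6, 2, 4, -7
Mean of differences = 0.3333
Numerator Σ(Δx_t−Δx̄)(Δx_{t+1}−Δx̄) = -35.7778
Denominator Σ(Δx_t−Δx̄)² = 205.3333
r_1(Δx) = -35.7778 / 205.3333 = -0.174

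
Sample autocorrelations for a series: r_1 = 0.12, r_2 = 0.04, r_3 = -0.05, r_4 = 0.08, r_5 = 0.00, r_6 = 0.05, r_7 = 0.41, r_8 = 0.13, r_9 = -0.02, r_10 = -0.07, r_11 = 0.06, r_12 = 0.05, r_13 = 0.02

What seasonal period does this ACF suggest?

7

The largest autocorrelation is r_7 = 0.41; the remaining lags stay at or below 0.13.
The dominant spike at lag 7 indicates a seasonal period of 7.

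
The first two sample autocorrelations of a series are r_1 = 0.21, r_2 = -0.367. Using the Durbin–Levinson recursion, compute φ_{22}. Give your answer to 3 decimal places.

-0.430

φ_{22} = (r_2 − r_1²) / (1 − r_1²)
r_1² = (0.21)² = 0.0441
Numerator = -0.367 − 0.0441 = -0.4111; denominator = 1 − 0.0441 = 0.9559
φ_{22} = -0.4111 / 0.9559 = -0.430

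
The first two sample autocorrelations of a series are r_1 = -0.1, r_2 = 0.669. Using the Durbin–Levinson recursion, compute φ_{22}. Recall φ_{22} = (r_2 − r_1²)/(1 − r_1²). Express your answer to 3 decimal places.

0.666

φ_{22} = (r_2 − r_1²) / (1 − r_1²)
r_1² = (-0.1)² = 0.01
Numerator = 0.669 − 0.0100 = 0.6590; denominator = 1 − 0.0100 = 0.9900
φ_{22} = 0.6590 / 0.9900 = 0.666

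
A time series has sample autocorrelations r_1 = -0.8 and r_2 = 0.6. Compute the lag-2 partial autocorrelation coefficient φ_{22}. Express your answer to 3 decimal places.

φ_{22} = (r_2 − r_1²) / (1 − r_1²)
r_1² = (-0.8)² = 0.64
Numerator = 0.6 − 0.6400 = -0.0400; denominator = 1 − 0.6400 = 0.3600
φ_{22} = -0.0400 / 0.3600 = -0.111

-0.111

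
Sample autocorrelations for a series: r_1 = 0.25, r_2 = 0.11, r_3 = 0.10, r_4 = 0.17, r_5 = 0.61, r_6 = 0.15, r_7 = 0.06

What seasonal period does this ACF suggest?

5

The largest autocorrelation is r_5 = 0.61; the remaining lags stay at or below 0.25. The elevated value at lag 1 (0.25), dropping to 0.11 at lag 2, reflects decaying short-term dependence rather than seasonality.
The dominant spike at lag 5 indicates a seasonal period of 5.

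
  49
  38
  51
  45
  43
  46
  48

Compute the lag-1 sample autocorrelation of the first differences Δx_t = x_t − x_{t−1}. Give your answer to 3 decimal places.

-0.606

First differences Δx: -11, 13, -6, -2, 3, 2
Mean of differences = -0.1667
Numerator Σ(Δx_t−Δx̄)(Δx_{t+1}−Δx̄) = -207.6944
Denominator Σ(Δx_t−Δx̄)² = 342.8333
r_1(Δx) = -207.6944 / 342.8333 = -0.606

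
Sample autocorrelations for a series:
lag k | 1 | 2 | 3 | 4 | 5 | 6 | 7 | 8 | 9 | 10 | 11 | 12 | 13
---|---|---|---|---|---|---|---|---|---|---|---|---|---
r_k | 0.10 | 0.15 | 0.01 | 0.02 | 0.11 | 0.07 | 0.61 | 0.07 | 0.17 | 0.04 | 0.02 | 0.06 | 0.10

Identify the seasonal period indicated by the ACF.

The largest autocorrelation is r_7 = 0.61; the remaining lags stay at or below 0.17.
The dominant spike at lag 7 indicates a seasonal period of 7.

7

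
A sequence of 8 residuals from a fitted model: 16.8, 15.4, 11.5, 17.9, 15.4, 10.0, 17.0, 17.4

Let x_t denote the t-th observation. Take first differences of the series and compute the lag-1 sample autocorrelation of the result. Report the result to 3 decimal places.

First differences Δx: -1.4, -3.9, 6.4, -2.5, -5.4, 7.0, 0.4
Mean of differences = 0.0857
Numerator Σ(Δx_t−Δx̄)(Δx_{t+1}−Δx̄) = -57.1445
Denominator Σ(Δx_t−Δx̄)² = 142.6486
r_1(Δx) = -57.1445 / 142.6486 = -0.401

-0.401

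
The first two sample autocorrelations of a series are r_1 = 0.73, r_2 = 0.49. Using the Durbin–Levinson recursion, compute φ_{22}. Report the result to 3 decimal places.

φ_{22} = (r_2 − r_1²) / (1 − r_1²)
r_1² = (0.73)² = 0.5329
Numerator = 0.49 − 0.5329 = -0.0429; denominator = 1 − 0.5329 = 0.4671
φ_{22} = -0.0429 / 0.4671 = -0.092

-0.092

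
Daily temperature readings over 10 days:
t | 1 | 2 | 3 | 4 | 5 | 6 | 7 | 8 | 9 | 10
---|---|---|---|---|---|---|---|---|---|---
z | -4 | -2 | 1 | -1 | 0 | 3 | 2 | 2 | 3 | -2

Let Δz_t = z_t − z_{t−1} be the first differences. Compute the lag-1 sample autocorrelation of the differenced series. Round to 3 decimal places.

First differences Δz: 2, 3, -2, 1, 3, -1, 0, 1, -5
Mean of differences = 0.2222
Numerator Σ(Δz_t−Δz̄)(Δz_{t+1}−Δz̄) = -8.1605
Denominator Σ(Δz_t−Δz̄)² = 53.5556
r_1(Δz) = -8.1605 / 53.5556 = -0.152

-0.152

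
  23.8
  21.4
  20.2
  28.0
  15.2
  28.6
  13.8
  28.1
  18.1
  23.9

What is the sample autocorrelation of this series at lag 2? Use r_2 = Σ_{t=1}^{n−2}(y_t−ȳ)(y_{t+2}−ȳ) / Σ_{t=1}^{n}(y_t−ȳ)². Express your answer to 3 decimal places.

0.721

Mean ȳ = (23.8 + 21.4 + 20.2 + 28.0 + 15.2 + 28.6 + 13.8 + 28.1 + 18.1 + 23.9)/10 = 22.1100
Numerator Σ_{t=1}^{8}(y_t−ȳ)(y_{t+2}−ȳ) = 184.3568
Denominator Σ(y_t−ȳ)² = 255.7890
r_2 = 184.3568 / 255.7890 = 0.721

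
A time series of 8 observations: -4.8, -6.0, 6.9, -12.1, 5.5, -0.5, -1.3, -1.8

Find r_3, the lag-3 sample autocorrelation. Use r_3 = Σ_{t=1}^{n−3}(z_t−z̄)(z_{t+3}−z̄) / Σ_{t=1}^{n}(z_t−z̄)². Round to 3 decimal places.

Mean z̄ = (-4.8 − 6.0 + 6.9 − 12.1 + 5.5 − 0.5 − 1.3 − 1.8)/8 = -1.7625
Σ(z_t−z̄)(z_{t+3}−z̄) = (31.4002) + (-30.7748) + (10.9364) + (-4.7811) + (-0.2723) = 6.5083
Denominator Σ(z_t−z̄)² = 263.6388
r_3 = 6.5083 / 263.6388 = 0.025

0.025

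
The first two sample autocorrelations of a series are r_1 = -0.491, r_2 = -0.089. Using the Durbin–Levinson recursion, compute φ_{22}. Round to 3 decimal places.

φ_{22} = (r_2 − r_1²) / (1 − r_1²)
r_1² = (-0.491)² = 0.241081
Numerator = -0.089 − 0.2411 = -0.3301; denominator = 1 − 0.2411 = 0.7589
φ_{22} = -0.3301 / 0.7589 = -0.435

-0.435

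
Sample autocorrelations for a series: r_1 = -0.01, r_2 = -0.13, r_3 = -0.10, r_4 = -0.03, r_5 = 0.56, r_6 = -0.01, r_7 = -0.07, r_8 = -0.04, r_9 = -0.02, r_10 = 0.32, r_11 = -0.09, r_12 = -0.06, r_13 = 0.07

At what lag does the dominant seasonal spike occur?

5

The largest autocorrelation is r_5 = 0.56, with a weaker echo at lag 10 (0.32); the remaining lags stay at or below 0.07.
The dominant spike at lag 5 indicates a seasonal period of 5.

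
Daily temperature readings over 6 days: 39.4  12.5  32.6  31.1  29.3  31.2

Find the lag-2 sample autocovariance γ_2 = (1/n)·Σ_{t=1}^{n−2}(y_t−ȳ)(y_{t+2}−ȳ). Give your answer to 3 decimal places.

Mean ȳ = (39.4 + 12.5 + 32.6 + 31.1 + 29.3 + 31.2)/6 = 29.3500
Deviations: 10.0500, -16.8500, 3.2500, 1.7500, -0.0500, 1.8500
Σ_{t=1}^{4}(y_t−ȳ)(y_{t+2}−ȳ) = 6.2500
γ_2 = 6.2500 / 6 = 1.042

1.042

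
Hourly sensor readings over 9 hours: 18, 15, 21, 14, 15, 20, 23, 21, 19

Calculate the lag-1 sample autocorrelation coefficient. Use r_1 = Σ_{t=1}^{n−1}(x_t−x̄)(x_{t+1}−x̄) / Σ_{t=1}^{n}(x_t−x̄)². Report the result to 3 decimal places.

Mean x̄ = (18 + 15 + 21 + 14 + 15 + 20 + 23 + 21 + 19)/9 = 18.4444
Numerator Σ_{t=1}^{8}(x_t−x̄)(x_{t+1}−x̄) = 11.4691
Denominator Σ(x_t−x̄)² = 80.2222
r_1 = 11.4691 / 80.2222 = 0.143

0.143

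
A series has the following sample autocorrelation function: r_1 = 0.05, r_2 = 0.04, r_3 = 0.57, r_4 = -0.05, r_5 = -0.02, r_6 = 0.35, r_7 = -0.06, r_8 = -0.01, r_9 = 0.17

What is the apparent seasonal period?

3

The largest autocorrelation is r_3 = 0.57, with weaker echoes at lags 6 (0.35) and 9 (0.17); the remaining lags stay at or below 0.05.
The dominant spike at lag 3 indicates a seasonal period of 3.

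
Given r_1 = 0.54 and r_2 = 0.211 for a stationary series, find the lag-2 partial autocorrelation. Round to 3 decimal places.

-0.114

φ_{22} = (r_2 − r_1²) / (1 − r_1²)
r_1² = (0.54)² = 0.2916
Numerator = 0.211 − 0.2916 = -0.0806; denominator = 1 − 0.2916 = 0.7084
φ_{22} = -0.0806 / 0.7084 = -0.114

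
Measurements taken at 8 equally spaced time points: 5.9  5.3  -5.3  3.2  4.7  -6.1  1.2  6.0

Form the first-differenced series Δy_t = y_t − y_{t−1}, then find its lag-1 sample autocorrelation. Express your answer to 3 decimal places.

-0.344

First differences Δy: -0.6, -10.6, 8.5, 1.5, -10.8, 7.3, 4.8
Mean of differences = 0.0143
Numerator Σ(Δy_t−Δȳ)(Δy_{t+1}−Δȳ) = -130.9316
Denominator Σ(Δy_t−Δȳ)² = 380.1886
r_1(Δy) = -130.9316 / 380.1886 = -0.344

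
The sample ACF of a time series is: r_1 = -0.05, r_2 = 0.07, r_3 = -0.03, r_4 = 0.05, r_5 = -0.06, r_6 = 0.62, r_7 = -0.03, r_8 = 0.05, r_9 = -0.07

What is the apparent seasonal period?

6

The largest autocorrelation is r_6 = 0.62; the remaining lags stay at or below 0.07.
The dominant spike at lag 6 indicates a seasonal period of 6.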